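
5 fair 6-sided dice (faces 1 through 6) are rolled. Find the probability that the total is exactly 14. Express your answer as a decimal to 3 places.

There are 6^5 = 7776 equally likely outcomes.
The number of ordered 5-tuples from {1,…,6} summing to 14 is 540.
P(sum = 14) = 540/7776 = 5/72 ≈ 0.069.

0.069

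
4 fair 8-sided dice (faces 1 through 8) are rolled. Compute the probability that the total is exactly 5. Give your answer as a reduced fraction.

There are 8^4 = 4096 equally likely outcomes.
The number of ordered 4-tuples from {1,…,8} summing to 5 is 4.
P(sum = 5) = 4/4096 = 1/1024.

1/1024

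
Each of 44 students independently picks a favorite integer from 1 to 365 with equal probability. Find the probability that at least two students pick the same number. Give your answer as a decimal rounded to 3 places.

It's easier to compute the probability that all 44 are distinct.
P(all distinct) = 365/365 · 364/365 · ··· · 322/365 ≈ 0.067.
So the probability of at least one match is 1 − 0.067 = 0.933.

0.933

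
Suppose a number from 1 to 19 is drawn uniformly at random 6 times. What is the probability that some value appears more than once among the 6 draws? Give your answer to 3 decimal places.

0.585

P(all 6 different) = 19/19 · 18/19 · ··· · 14/19 ≈ 0.415.
P(at least two equal) = 1 − 0.415 = 0.585.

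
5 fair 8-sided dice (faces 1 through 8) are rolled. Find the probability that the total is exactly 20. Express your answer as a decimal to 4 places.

There are 8^5 = 32768 equally likely outcomes.
The number of ordered 5-tuples from {1,…,8} summing to 20 is 2226.
P(sum = 20) = 2226/32768 = 1113/16384 ≈ 0.0679.

0.0679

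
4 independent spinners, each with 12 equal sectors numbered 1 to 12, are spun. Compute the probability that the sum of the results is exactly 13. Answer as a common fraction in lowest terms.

There are 12^4 = 20736 equally likely outcomes.
The number of ordered 4-tuples from {1,…,12} summing to 13 is 220.
P(sum = 13) = 220/20736 = 55/5184.

55/5184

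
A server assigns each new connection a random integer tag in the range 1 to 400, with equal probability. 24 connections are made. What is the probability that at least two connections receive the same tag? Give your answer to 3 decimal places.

It's easier to compute the probability that all 24 are distinct.
P(all distinct) = 400/400 · 399/400 · ··· · 377/400 ≈ 0.495.
So the probability of at least one match is 1 − 0.495 = 0.505.

0.505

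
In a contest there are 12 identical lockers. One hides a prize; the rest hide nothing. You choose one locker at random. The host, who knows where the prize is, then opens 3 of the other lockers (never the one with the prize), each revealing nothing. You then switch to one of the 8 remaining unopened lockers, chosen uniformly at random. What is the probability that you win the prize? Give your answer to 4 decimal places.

Your original locker holds the prize with probability 1/12, so the other 11 collectively hold it with probability 11/12.
The host can always find 3 empty lockers to open, so the reveals don't change that 11/12; it is now spread over the 8 remaining unopened lockers.
P(win by switching) = (11/12) · (1/8) = 11/96 ≈ 0.1146.

0.1146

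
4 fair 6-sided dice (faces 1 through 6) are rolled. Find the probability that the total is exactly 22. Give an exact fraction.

There are 6^4 = 1296 equally likely outcomes.
The number of ordered 4-tuples from {1,…,6} summing to 22 is 10.
P(sum = 22) = 10/1296 = 5/648.

5/648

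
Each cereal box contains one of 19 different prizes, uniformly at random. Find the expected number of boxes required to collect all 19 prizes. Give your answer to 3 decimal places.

After i distinct types are collected, each trial gives a new one with probability (19−i)/19, so the expected wait for the next new type is 19/(19−i).
E = 19/19 + 19/18 + 19/17 + 19/16 + 19/15 + 19/14 + 19/13 + 19/12 + 19/11 + 19/10 + 19/9 + 19/8 + 19/7 + 19/6 + 19/5 + 19/4 + 19/3 + 19/2 + 19/1 = 275295799/4084080 ≈ 67.407.

67.407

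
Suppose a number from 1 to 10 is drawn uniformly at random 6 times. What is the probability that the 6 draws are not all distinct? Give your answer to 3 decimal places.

0.849

P(all 6 different) = 10/10 · 9/10 · ··· · 5/10 ≈ 0.151.
P(at least two equal) = 1 − 0.151 = 0.849.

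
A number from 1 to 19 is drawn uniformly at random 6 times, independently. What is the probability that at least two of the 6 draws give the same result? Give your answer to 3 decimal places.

0.585

P(all 6 different) = 19/19 · 18/19 · ··· · 14/19 ≈ 0.415.
P(at least two equal) = 1 − 0.415 = 0.585.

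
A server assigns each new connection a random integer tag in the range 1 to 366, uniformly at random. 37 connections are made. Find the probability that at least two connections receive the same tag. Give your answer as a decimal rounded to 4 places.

0.8479

It's easier to compute the probability that all 37 are distinct.
P(all distinct) = 366/366 · 365/366 · ··· · 330/366 ≈ 0.1521.
So the probability of at least one match is 1 − 0.1521 = 0.8479.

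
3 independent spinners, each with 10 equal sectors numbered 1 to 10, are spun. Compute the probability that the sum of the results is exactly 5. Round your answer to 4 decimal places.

0.0060

There are 10^3 = 1000 equally likely outcomes.
The number of ordered 3-tuples from {1,…,10} summing to 5 is 6.
P(sum = 5) = 6/1000 = 3/500 ≈ 0.0060.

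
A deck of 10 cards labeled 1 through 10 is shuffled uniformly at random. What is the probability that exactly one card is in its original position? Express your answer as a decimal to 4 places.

0.3679

Choose which one is fixed: C(10,1) = 10 ways.
The remaining 9 must have no fixed point: D(9) = 133496.
P = 10·133496/3628800 = 16687/45360 ≈ 0.3679.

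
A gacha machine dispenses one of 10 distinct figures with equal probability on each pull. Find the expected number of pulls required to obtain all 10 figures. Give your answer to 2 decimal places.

29.29

After i distinct types are collected, each trial gives a new one with probability (10−i)/10, so the expected wait for the next new type is 10/(10−i).
E = 10/10 + 10/9 + 10/8 + 10/7 + 10/6 + 10/5 + 10/4 + 10/3 + 10/2 + 10/1 = 7381/252 ≈ 29.29.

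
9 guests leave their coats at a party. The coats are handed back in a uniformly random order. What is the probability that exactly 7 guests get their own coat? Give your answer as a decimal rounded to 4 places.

Choose which 7 of the 9 are fixed: C(9,7) = 36 ways.
The remaining 2 must have no fixed point: D(2) = 1.
P = 36·1/362880 = 1/10080 ≈ 0.0001.

0.0001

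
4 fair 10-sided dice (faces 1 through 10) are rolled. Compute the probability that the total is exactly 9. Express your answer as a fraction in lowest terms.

There are 10^4 = 10000 equally likely outcomes.
The number of ordered 4-tuples from {1,…,10} summing to 9 is 56.
P(sum = 9) = 56/10000 = 7/1250.

7/1250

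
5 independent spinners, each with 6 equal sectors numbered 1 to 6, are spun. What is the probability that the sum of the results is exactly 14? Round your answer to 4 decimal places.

0.0694

There are 6^5 = 7776 equally likely outcomes.
The number of ordered 5-tuples from {1,…,6} summing to 14 is 540.
P(sum = 14) = 540/7776 = 5/72 ≈ 0.0694.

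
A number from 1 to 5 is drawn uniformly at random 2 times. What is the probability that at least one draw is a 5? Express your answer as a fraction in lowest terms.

P(no draw is a 5) = (4/5)^2 = 16/25.
P(at least one) = 1 − 16/25 = 9/25.

9/25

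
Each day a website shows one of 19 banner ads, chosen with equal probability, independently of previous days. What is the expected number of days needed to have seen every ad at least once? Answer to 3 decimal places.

After i distinct types are collected, each trial gives a new one with probability (19−i)/19, so the expected wait for the next new type is 19/(19−i).
E = 19/19 + 19/18 + 19/17 + 19/16 + 19/15 + 19/14 + 19/13 + 19/12 + 19/11 + 19/10 + 19/9 + 19/8 + 19/7 + 19/6 + 19/5 + 19/4 + 19/3 + 19/2 + 19/1 = 275295799/4084080 ≈ 67.407.

67.407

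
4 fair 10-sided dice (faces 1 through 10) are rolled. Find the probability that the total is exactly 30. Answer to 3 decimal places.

There are 10^4 = 10000 equally likely outcomes.
The number of ordered 4-tuples from {1,…,10} summing to 30 is 282.
P(sum = 30) = 282/10000 = 141/5000 ≈ 0.028.

0.028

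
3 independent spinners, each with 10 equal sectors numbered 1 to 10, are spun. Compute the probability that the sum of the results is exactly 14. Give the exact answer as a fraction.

69/1000

There are 10^3 = 1000 equally likely outcomes.
The number of ordered 3-tuples from {1,…,10} summing to 14 is 69.
P(sum = 14) = 69/1000.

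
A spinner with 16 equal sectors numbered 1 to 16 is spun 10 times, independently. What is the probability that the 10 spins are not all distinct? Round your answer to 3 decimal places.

0.974

P(all 10 different) = 16/16 · 15/16 · ··· · 7/16 ≈ 0.026.
P(at least two equal) = 1 − 0.026 = 0.974.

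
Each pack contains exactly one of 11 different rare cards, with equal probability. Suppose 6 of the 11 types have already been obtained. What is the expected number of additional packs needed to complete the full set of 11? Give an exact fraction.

Starting from 6 distinct types, each trial gives a new one with probability (11−i)/11 when i types are held, so the wait for the next new type is 11/(11−i).
E = 11/5 + 11/4 + 11/3 + 11/2 + 11/1 = 1507/60.

1507/60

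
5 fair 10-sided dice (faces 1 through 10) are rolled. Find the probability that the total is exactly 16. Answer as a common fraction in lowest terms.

67/5000

There are 10^5 = 100000 equally likely outcomes.
The number of ordered 5-tuples from {1,…,10} summing to 16 is 1340.
P(sum = 16) = 1340/100000 = 67/5000.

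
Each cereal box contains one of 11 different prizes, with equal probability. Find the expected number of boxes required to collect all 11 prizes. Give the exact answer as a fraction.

83711/2520

After i distinct types are collected, each trial gives a new one with probability (11−i)/11, so the expected wait for the next new type is 11/(11−i).
E = 11/11 + 11/10 + 11/9 + 11/8 + 11/7 + 11/6 + 11/5 + 11/4 + 11/3 + 11/2 + 11/1 = 83711/2520.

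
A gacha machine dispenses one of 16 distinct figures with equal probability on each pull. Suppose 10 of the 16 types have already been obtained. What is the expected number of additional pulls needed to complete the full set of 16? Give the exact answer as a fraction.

Starting from 10 distinct types, each trial gives a new one with probability (16−i)/16 when i types are held, so the wait for the next new type is 16/(16−i).
E = 16/6 + 16/5 + 16/4 + 16/3 + 16/2 + 16/1 = 196/5.

196/5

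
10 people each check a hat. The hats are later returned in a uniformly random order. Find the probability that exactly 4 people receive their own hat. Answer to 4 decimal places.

Choose which 4 of the 10 are fixed: C(10,4) = 210 ways.
The remaining 6 must have no fixed point: D(6) = 265.
P = 210·265/3628800 = 53/3456 ≈ 0.0153.

0.0153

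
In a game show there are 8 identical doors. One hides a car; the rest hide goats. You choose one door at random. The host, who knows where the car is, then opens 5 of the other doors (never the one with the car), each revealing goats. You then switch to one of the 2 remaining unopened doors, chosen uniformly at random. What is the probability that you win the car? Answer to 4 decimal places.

Your original door holds the car with probability 1/8, so the other 7 collectively hold it with probability 7/8.
The host can always find 5 empty doors to open, so the reveals don't change that 7/8; it is now spread over the 2 remaining unopened doors.
P(win by switching) = (7/8) · (1/2) = 7/16 ≈ 0.4375.

0.4375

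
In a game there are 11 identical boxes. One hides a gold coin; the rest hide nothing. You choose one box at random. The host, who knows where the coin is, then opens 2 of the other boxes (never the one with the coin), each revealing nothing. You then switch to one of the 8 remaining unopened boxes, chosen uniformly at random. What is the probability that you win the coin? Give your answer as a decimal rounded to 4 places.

0.1136

Your original box holds the coin with probability 1/11, so the other 10 collectively hold it with probability 10/11.
The host can always find 2 empty boxes to open, so the reveals don't change that 10/11; it is now spread over the 8 remaining unopened boxes.
P(win by switching) = (10/11) · (1/8) = 5/44 ≈ 0.1136.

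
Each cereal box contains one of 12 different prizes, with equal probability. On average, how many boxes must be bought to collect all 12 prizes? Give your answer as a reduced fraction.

After i distinct types are collected, each trial gives a new one with probability (12−i)/12, so the expected wait for the next new type is 12/(12−i).
E = 12/12 + 12/11 + 12/10 + 12/9 + 12/8 + 12/7 + 12/6 + 12/5 + 12/4 + 12/3 + 12/2 + 12/1 = 86021/2310.

86021/2310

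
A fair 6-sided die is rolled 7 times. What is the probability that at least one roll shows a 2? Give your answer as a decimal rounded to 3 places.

0.721

P(no roll shows a 2) = (5/6)^7 ≈ 0.279.
P(at least one) = 1 − 0.279 = 0.721.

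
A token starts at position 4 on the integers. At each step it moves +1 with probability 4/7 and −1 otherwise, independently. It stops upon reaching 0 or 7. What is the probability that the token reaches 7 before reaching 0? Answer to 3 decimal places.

Let r = q/p = (3/7)/(4/7) = 3/4. The recurrence P(i) = p·P(i+1) + q·P(i−1) with P(0)=0, P(7)=1 gives P(i) = (1 − r^i)/(1 − r^7).
P(4) = (1 − (3/4)^4) / (1 − (3/4)^7) = 11200/14197 ≈ 0.789.

0.789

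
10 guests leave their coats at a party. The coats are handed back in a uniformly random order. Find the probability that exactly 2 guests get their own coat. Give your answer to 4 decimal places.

Choose which 2 of the 10 are fixed: C(10,2) = 45 ways.
The remaining 8 must have no fixed point: D(8) = 14833.
P = 45·14833/3628800 = 2119/11520 ≈ 0.1839.

0.1839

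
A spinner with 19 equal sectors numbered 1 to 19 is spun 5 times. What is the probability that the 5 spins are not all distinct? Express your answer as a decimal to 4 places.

0.4365

P(all 5 different) = 19/19 · 18/19 · ··· · 15/19 ≈ 0.5635.
P(at least two equal) = 1 − 0.5635 = 0.4365.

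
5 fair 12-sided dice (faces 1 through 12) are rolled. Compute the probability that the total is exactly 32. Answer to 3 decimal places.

There are 12^5 = 248832 equally likely outcomes.
The number of ordered 5-tuples from {1,…,12} summing to 32 is 12435.
P(sum = 32) = 12435/248832 = 4145/82944 ≈ 0.050.

0.050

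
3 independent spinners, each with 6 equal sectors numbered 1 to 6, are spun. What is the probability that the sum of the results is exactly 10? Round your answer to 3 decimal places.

There are 6^3 = 216 equally likely outcomes.
The number of ordered 3-tuples from {1,…,6} summing to 10 is 27.
P(sum = 10) = 27/216 = 1/8 ≈ 0.125.

0.125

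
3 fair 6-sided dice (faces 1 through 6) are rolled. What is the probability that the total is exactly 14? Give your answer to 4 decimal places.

There are 6^3 = 216 equally likely outcomes.
The number of ordered 3-tuples from {1,…,6} summing to 14 is 15.
P(sum = 14) = 15/216 = 5/72 ≈ 0.0694.

0.0694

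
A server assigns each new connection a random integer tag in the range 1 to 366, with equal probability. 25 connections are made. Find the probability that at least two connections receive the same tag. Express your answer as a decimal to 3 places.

0.568

It's easier to compute the probability that all 25 are distinct.
P(all distinct) = 366/366 · 365/366 · ··· · 342/366 ≈ 0.432.
So the probability of at least one match is 1 − 0.432 = 0.568.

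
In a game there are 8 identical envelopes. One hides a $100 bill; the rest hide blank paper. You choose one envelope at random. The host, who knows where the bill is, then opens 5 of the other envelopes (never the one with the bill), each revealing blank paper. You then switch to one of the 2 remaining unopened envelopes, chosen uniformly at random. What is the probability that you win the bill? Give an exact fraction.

7/16

Your original envelope holds the bill with probability 1/8, so the other 7 collectively hold it with probability 7/8.
The host can always find 5 empty envelopes to open, so the reveals don't change that 7/8; it is now spread over the 2 remaining unopened envelopes.
P(win by switching) = (7/8) · (1/2) = 7/16.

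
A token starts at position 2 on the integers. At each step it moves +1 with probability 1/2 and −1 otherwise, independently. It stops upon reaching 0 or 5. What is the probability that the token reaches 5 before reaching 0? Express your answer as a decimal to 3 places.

With a fair step, P(i) = ½P(i−1) + ½P(i+1) with P(0)=0, P(5)=1 has the linear solution P(i) = i/5.
P(2) = 2/5 ≈ 0.400.

0.400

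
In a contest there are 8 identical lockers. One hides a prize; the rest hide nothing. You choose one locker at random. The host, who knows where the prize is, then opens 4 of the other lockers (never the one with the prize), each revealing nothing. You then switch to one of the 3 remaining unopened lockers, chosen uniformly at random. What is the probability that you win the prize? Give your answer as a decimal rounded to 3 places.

0.292

Your original locker holds the prize with probability 1/8, so the other 7 collectively hold it with probability 7/8.
The host can always find 4 empty lockers to open, so the reveals don't change that 7/8; it is now spread over the 3 remaining unopened lockers.
P(win by switching) = (7/8) · (1/3) = 7/24 ≈ 0.292.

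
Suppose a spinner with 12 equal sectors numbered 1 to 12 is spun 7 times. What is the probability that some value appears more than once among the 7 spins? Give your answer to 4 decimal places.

P(all 7 different) = 12/12 · 11/12 · ··· · 6/12 ≈ 0.1114.
P(at least two equal) = 1 − 0.1114 = 0.8886.

0.8886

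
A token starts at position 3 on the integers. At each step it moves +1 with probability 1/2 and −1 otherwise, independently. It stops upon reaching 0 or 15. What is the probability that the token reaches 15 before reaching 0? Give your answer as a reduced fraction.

1/5

With a fair step, P(i) = ½P(i−1) + ½P(i+1) with P(0)=0, P(15)=1 has the linear solution P(i) = i/15.
P(3) = 3/15 = 1/5.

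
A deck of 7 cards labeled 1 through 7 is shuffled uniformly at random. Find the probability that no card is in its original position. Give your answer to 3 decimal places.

0.368

This is the derangement probability: permutations of 7 with no fixed point.
D(7) = 7! · (1 − 1/1! + 1/2! − ··· + (−1)^7/7!) = 1854.
P = 1854/5040 = 103/280 ≈ 0.368.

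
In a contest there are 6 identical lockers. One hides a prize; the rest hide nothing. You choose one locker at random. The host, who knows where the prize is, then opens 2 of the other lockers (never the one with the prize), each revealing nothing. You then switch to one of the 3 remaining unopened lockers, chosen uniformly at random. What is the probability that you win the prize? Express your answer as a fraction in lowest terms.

Your original locker holds the prize with probability 1/6, so the other 5 collectively hold it with probability 5/6.
The host can always find 2 empty lockers to open, so the reveals don't change that 5/6; it is now spread over the 3 remaining unopened lockers.
P(win by switching) = (5/6) · (1/3) = 5/18.

5/18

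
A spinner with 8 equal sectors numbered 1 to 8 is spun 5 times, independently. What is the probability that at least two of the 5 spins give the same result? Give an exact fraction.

407/512

P(all 5 different) = 8/8 · 7/8 · ··· · 4/8 = 105/512.
P(at least two equal) = 1 − 105/512 = 407/512.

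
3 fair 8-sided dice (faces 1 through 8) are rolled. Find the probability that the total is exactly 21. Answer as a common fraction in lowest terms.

There are 8^3 = 512 equally likely outcomes.
The number of ordered 3-tuples from {1,…,8} summing to 21 is 10.
P(sum = 21) = 10/512 = 5/256.

5/256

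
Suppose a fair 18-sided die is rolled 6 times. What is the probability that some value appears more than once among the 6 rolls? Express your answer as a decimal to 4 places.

P(all 6 different) = 18/18 · 17/18 · ··· · 13/18 ≈ 0.3930.
P(at least two equal) = 1 − 0.3930 = 0.6070.

0.6070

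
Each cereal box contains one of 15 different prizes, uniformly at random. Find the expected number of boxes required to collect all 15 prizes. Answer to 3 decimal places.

After i distinct types are collected, each trial gives a new one with probability (15−i)/15, so the expected wait for the next new type is 15/(15−i).
E = 15/15 + 15/14 + 15/13 + 15/12 + 15/11 + 15/10 + 15/9 + 15/8 + 15/7 + 15/6 + 15/5 + 15/4 + 15/3 + 15/2 + 15/1 = 1195757/24024 ≈ 49.773.

49.773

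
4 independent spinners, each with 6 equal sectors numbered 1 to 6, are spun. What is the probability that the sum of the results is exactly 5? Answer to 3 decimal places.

0.003

There are 6^4 = 1296 equally likely outcomes.
The number of ordered 4-tuples from {1,…,6} summing to 5 is 4.
P(sum = 5) = 4/1296 = 1/324 ≈ 0.003.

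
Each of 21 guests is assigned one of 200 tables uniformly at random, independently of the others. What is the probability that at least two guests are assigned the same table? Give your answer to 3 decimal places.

It's easier to compute the probability that all 21 are distinct.
P(all distinct) = 200/200 · 199/200 · ··· · 180/200 ≈ 0.337.
So the probability of at least one match is 1 − 0.337 = 0.663.

0.663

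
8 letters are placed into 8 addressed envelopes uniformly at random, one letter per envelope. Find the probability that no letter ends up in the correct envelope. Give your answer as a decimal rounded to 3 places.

0.368

This is the derangement probability: permutations of 8 with no fixed point.
D(8) = 8! · (1 − 1/1! + 1/2! − ··· + (−1)^8/8!) = 14833.
P = 14833/40320 = 2119/5760 ≈ 0.368.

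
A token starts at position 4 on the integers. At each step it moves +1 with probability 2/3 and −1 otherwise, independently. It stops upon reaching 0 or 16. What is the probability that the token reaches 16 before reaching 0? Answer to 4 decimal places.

Let r = q/p = (1/3)/(2/3) = 1/2. The recurrence P(i) = p·P(i+1) + q·P(i−1) with P(0)=0, P(16)=1 gives P(i) = (1 − r^i)/(1 − r^16).
P(4) = (1 − (1/2)^4) / (1 − (1/2)^16) = 4096/4369 ≈ 0.9375.

0.9375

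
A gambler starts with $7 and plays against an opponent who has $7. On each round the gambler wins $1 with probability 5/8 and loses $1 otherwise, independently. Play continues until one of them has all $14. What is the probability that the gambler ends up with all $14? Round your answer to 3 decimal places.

0.973

Let r = q/p = (3/8)/(5/8) = 3/5. The recurrence P(i) = p·P(i+1) + q·P(i−1) with P(0)=0, P(14)=1 gives P(i) = (1 − r^i)/(1 − r^14).
P(7) = (1 − (3/5)^7) / (1 − (3/5)^14) = 78125/80312 ≈ 0.973.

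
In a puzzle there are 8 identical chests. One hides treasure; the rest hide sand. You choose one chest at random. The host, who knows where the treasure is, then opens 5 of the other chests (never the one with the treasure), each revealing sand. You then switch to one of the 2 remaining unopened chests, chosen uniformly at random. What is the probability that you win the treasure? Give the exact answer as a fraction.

7/16

Your original chest holds the treasure with probability 1/8, so the other 7 collectively hold it with probability 7/8.
The host can always find 5 empty chests to open, so the reveals don't change that 7/8; it is now spread over the 2 remaining unopened chests.
P(win by switching) = (7/8) · (1/2) = 7/16.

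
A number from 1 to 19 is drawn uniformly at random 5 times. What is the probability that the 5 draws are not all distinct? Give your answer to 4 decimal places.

P(all 5 different) = 19/19 · 18/19 · ··· · 15/19 ≈ 0.5635.
P(at least two equal) = 1 − 0.5635 = 0.4365.

0.4365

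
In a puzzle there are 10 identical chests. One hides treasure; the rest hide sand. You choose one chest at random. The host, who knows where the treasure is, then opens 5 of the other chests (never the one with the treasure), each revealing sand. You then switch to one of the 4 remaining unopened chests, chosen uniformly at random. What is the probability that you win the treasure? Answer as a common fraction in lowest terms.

Your original chest holds the treasure with probability 1/10, so the other 9 collectively hold it with probability 9/10.
The host can always find 5 empty chests to open, so the reveals don't change that 9/10; it is now spread over the 4 remaining unopened chests.
P(win by switching) = (9/10) · (1/4) = 9/40.

9/40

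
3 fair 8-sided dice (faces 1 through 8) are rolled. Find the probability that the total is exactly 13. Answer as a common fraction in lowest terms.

There are 8^3 = 512 equally likely outcomes.
The number of ordered 3-tuples from {1,…,8} summing to 13 is 48.
P(sum = 13) = 48/512 = 3/32.

3/32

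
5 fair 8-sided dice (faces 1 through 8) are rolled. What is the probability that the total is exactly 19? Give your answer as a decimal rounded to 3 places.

0.061

There are 8^5 = 32768 equally likely outcomes.
The number of ordered 5-tuples from {1,…,8} summing to 19 is 2010.
P(sum = 19) = 2010/32768 = 1005/16384 ≈ 0.061.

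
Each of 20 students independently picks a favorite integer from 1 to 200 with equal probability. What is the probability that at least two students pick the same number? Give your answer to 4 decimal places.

It's easier to compute the probability that all 20 are distinct.
P(all distinct) = 200/200 · 199/200 · ··· · 181/200 ≈ 0.3744.
So the probability of at least one match is 1 − 0.3744 = 0.6256.

0.6256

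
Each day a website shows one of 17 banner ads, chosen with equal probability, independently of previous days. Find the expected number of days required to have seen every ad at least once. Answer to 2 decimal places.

After i distinct types are collected, each trial gives a new one with probability (17−i)/17, so the expected wait for the next new type is 17/(17−i).
E = 17/17 + 17/16 + 17/15 + 17/14 + 17/13 + 17/12 + 17/11 + 17/10 + 17/9 + 17/8 + 17/7 + 17/6 + 17/5 + 17/4 + 17/3 + 17/2 + 17/1 = 42142223/720720 ≈ 58.47.

58.47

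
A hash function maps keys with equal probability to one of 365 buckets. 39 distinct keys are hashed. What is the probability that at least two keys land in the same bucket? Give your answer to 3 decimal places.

It's easier to compute the probability that all 39 are distinct.
P(all distinct) = 365/365 · 364/365 · ··· · 327/365 ≈ 0.122.
So the probability of at least one match is 1 − 0.122 = 0.878.

0.878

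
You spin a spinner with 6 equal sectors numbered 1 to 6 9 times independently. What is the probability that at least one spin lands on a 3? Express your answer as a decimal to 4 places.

0.8062

P(no spin lands on a 3) = (5/6)^9 ≈ 0.1938.
P(at least one) = 1 − 0.1938 = 0.8062.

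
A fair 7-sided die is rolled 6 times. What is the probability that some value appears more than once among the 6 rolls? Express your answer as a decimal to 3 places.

0.957

P(all 6 different) = 7/7 · 6/7 · ··· · 2/7 ≈ 0.043.
P(at least two equal) = 1 − 0.043 = 0.957.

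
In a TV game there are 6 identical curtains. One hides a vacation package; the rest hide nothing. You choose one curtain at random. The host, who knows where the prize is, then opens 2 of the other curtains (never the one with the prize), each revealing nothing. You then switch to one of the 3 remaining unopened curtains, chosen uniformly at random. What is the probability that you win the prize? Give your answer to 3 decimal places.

Your original curtain holds the prize with probability 1/6, so the other 5 collectively hold it with probability 5/6.
The host can always find 2 empty curtains to open, so the reveals don't change that 5/6; it is now spread over the 3 remaining unopened curtains.
P(win by switching) = (5/6) · (1/3) = 5/18 ≈ 0.278.

0.278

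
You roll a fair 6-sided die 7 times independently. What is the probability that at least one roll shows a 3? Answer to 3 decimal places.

0.721

P(no roll shows a 3) = (5/6)^7 ≈ 0.279.
P(at least one) = 1 − 0.279 = 0.721.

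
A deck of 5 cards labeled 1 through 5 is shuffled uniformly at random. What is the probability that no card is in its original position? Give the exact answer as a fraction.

11/30

This is the derangement probability: permutations of 5 with no fixed point.
D(5) = 5! · (1 − 1/1! + 1/2! − ··· + (−1)^5/5!) = 44.
P = 44/120 = 11/30.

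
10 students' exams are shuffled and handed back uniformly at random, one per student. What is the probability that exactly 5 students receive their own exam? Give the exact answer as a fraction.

Choose which 5 of the 10 are fixed: C(10,5) = 252 ways.
The remaining 5 must have no fixed point: D(5) = 44.
P = 252·44/3628800 = 11/3600.

11/3600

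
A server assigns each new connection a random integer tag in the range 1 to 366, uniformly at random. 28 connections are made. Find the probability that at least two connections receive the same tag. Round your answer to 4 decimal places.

0.6534

It's easier to compute the probability that all 28 are distinct.
P(all distinct) = 366/366 · 365/366 · ··· · 339/366 ≈ 0.3466.
So the probability of at least one match is 1 − 0.3466 = 0.6534.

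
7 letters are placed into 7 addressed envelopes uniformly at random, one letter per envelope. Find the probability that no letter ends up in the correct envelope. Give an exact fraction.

103/280

This is the derangement probability: permutations of 7 with no fixed point.
D(7) = 7! · (1 − 1/1! + 1/2! − ··· + (−1)^7/7!) = 1854.
P = 1854/5040 = 103/280.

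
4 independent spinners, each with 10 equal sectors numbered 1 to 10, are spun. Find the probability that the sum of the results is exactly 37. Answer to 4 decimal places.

There are 10^4 = 10000 equally likely outcomes.
The number of ordered 4-tuples from {1,…,10} summing to 37 is 20.
P(sum = 37) = 20/10000 = 1/500 ≈ 0.0020.

0.0020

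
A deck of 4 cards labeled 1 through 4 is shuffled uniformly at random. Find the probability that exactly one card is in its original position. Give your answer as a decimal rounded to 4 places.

0.3333

Choose which one is fixed: C(4,1) = 4 ways.
The remaining 3 must have no fixed point: D(3) = 2.
P = 4·2/24 = 1/3 ≈ 0.3333.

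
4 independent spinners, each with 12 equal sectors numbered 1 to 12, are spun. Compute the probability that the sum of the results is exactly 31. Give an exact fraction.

229/5184

There are 12^4 = 20736 equally likely outcomes.
The number of ordered 4-tuples from {1,…,12} summing to 31 is 916.
P(sum = 31) = 916/20736 = 229/5184.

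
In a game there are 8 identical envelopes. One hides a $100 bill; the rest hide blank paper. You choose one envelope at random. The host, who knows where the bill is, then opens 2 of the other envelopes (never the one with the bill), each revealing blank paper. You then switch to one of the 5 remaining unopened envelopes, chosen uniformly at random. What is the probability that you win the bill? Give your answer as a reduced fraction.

7/40

Your original envelope holds the bill with probability 1/8, so the other 7 collectively hold it with probability 7/8.
The host can always find 2 empty envelopes to open, so the reveals don't change that 7/8; it is now spread over the 5 remaining unopened envelopes.
P(win by switching) = (7/8) · (1/5) = 7/40.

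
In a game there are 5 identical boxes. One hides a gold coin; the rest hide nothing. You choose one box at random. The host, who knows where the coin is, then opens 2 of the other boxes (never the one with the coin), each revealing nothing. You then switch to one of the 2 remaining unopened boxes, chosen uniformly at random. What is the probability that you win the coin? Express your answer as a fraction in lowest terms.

Your original box holds the coin with probability 1/5, so the other 4 collectively hold it with probability 4/5.
The host can always find 2 empty boxes to open, so the reveals don't change that 4/5; it is now spread over the 2 remaining unopened boxes.
P(win by switching) = (4/5) · (1/2) = 2/5.

2/5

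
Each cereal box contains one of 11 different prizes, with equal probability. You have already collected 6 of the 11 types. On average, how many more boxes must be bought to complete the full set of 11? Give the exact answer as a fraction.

1507/60

Starting from 6 distinct types, each trial gives a new one with probability (11−i)/11 when i types are held, so the wait for the next new type is 11/(11−i).
E = 11/5 + 11/4 + 11/3 + 11/2 + 11/1 = 1507/60.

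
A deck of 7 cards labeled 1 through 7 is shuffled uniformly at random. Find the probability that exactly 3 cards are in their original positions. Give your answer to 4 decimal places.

Choose which 3 of the 7 are fixed: C(7,3) = 35 ways.
The remaining 4 must have no fixed point: D(4) = 9.
P = 35·9/5040 = 1/16 ≈ 0.0625.

0.0625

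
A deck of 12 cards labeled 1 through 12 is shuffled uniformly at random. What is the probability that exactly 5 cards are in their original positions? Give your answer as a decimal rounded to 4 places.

Choose which 5 of the 12 are fixed: C(12,5) = 792 ways.
The remaining 7 must have no fixed point: D(7) = 1854.
P = 792·1854/479001600 = 103/33600 ≈ 0.0031.

0.0031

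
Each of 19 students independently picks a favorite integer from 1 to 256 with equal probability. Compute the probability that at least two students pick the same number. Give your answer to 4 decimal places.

It's easier to compute the probability that all 19 are distinct.
P(all distinct) = 256/256 · 255/256 · ··· · 238/256 ≈ 0.5043.
So the probability of at least one match is 1 − 0.5043 = 0.4957.

0.4957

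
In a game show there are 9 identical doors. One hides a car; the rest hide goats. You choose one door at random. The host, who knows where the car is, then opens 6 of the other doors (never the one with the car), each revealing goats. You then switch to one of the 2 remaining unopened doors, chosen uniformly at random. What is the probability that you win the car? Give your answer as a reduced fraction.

Your original door holds the car with probability 1/9, so the other 8 collectively hold it with probability 8/9.
The host can always find 6 empty doors to open, so the reveals don't change that 8/9; it is now spread over the 2 remaining unopened doors.
P(win by switching) = (8/9) · (1/2) = 4/9.

4/9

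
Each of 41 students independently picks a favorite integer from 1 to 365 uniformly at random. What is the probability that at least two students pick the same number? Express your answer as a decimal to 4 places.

It's easier to compute the probability that all 41 are distinct.
P(all distinct) = 365/365 · 364/365 · ··· · 325/365 ≈ 0.0968.
So the probability of at least one match is 1 − 0.0968 = 0.9032.

0.9032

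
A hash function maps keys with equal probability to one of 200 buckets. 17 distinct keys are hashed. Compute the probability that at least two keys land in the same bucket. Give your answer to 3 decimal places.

It's easier to compute the probability that all 17 are distinct.
P(all distinct) = 200/200 · 199/200 · ··· · 184/200 ≈ 0.497.
So the probability of at least one match is 1 − 0.497 = 0.503.

0.503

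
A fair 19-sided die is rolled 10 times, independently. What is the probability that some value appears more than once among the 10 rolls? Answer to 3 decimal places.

P(all 10 different) = 19/19 · 18/19 · ··· · 10/19 ≈ 0.055.
P(at least two equal) = 1 − 0.055 = 0.945.

0.945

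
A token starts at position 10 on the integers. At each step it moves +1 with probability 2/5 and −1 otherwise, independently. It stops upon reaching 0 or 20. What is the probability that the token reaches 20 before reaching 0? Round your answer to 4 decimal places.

Let r = q/p = (3/5)/(2/5) = 3/2. The recurrence P(i) = p·P(i+1) + q·P(i−1) with P(0)=0, P(20)=1 gives P(i) = (1 − r^i)/(1 − r^20).
P(10) = (1 − (3/2)^10) / (1 − (3/2)^20) = 1024/60073 ≈ 0.0170.

0.0170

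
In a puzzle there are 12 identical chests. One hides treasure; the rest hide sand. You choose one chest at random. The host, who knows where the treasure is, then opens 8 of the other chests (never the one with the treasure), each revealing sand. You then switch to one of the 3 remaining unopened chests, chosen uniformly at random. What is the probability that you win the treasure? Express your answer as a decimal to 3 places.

Your original chest holds the treasure with probability 1/12, so the other 11 collectively hold it with probability 11/12.
The host can always find 8 empty chests to open, so the reveals don't change that 11/12; it is now spread over the 3 remaining unopened chests.
P(win by switching) = (11/12) · (1/3) = 11/36 ≈ 0.306.

0.306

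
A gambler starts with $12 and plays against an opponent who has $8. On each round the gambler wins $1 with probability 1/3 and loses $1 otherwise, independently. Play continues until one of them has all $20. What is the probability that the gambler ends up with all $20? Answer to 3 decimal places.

Let r = q/p = (2/3)/(1/3) = 2. The recurrence P(i) = p·P(i+1) + q·P(i−1) with P(0)=0, P(20)=1 gives P(i) = (1 − r^i)/(1 − r^20).
P(12) = (1 − (2)^12) / (1 − (2)^20) = 273/69905 ≈ 0.004.

0.004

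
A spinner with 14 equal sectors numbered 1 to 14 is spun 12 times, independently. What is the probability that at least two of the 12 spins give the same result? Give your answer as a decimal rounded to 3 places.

0.999

P(all 12 different) = 14/14 · 13/14 · ··· · 3/14 ≈ 0.001.
P(at least two equal) = 1 − 0.001 = 0.999.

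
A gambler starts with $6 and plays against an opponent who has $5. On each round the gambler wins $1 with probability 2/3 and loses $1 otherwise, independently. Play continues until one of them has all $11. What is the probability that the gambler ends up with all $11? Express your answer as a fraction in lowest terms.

Let r = q/p = (1/3)/(2/3) = 1/2. The recurrence P(i) = p·P(i+1) + q·P(i−1) with P(0)=0, P(11)=1 gives P(i) = (1 − r^i)/(1 − r^11).
P(6) = (1 − (1/2)^6) / (1 − (1/2)^11) = 2016/2047.

2016/2047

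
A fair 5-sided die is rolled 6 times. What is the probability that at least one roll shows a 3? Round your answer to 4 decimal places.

0.7379

P(no roll shows a 3) = (4/5)^6 ≈ 0.2621.
P(at least one) = 1 − 0.2621 = 0.7379.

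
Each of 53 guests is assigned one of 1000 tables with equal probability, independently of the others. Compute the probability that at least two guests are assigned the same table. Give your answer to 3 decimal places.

It's easier to compute the probability that all 53 are distinct.
P(all distinct) = 1000/1000 · 999/1000 · ··· · 948/1000 ≈ 0.246.
So the probability of at least one match is 1 − 0.246 = 0.754.

0.754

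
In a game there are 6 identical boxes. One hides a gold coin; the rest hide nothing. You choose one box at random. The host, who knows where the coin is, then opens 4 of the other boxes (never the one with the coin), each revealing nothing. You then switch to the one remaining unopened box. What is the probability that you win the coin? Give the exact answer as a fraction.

Your original box holds the coin with probability 1/6, so the other 5 collectively hold it with probability 5/6.
The host can always find 4 empty boxes to open, so the reveals don't change that 5/6; it is now spread over the 1 remaining unopened box.
P(win by switching) = (5/6) · (1/1) = 5/6.

5/6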